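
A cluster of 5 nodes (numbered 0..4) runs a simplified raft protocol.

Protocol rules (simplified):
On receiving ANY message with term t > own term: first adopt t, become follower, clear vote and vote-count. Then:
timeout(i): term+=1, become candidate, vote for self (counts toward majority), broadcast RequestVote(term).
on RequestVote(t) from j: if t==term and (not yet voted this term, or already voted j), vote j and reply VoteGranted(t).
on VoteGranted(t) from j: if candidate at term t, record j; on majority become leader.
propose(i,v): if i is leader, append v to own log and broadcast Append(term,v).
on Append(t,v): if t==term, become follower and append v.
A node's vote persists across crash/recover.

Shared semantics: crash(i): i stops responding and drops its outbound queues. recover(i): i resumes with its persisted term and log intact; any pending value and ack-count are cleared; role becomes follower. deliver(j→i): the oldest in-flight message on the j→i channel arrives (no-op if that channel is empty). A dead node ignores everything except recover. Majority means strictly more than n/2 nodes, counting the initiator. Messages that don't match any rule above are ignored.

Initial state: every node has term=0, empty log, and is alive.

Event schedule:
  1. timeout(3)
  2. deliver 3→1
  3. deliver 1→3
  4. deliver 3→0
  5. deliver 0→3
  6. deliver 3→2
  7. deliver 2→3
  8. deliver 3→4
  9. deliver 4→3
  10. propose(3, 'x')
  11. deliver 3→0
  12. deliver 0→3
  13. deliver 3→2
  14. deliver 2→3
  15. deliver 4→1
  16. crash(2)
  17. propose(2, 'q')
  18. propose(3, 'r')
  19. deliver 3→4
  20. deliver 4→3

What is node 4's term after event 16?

e1 timeout(3): 3[cand,t=1,-]
e2 deliver 3→1: 1[foll,t=1,-]
e3 deliver 1→3: ·
e4 deliver 3→0: 0[foll,t=1,-]
e5 deliver 0→3: 3[lead,t=1,-]
e6 deliver 3→2: 2[foll,t=1,-]
e7 deliver 2→3: ·
e8 deliver 3→4: 4[foll,t=1,-]
e9 deliver 4→3: ·
e10 propose(3,'x'): 3[lead,t=1,x]
e11 deliver 3→0: 0[foll,t=1,x]
e12 deliver 0→3: ·
e13 deliver 3→2: 2[foll,t=1,x]
e14 deliver 2→3: ·
e15 deliver 4→1: ·
e16 crash(2): 2[✗foll,t=1,x]

1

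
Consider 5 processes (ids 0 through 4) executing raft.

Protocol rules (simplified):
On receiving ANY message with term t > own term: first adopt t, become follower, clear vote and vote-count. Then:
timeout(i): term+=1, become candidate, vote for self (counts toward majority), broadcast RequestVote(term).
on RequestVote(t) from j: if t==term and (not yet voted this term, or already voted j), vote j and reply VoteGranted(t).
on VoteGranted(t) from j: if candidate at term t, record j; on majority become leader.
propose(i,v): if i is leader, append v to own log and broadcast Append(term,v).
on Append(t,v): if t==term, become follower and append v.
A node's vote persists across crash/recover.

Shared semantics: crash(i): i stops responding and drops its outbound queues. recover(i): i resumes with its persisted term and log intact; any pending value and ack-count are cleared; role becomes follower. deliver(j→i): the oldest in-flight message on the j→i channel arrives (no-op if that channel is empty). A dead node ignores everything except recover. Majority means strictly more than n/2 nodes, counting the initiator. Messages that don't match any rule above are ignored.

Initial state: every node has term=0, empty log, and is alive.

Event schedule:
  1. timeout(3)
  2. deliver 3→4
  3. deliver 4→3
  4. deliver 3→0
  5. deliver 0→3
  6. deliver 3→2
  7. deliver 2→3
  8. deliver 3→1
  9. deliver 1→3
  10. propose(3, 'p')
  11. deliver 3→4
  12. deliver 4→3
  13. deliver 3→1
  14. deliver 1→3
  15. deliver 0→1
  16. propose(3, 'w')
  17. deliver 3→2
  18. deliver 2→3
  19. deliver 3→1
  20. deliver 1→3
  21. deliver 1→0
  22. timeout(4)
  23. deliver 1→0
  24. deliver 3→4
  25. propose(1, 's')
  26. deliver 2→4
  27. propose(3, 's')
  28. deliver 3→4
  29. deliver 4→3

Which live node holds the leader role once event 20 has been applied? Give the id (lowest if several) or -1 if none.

3

1. timeout(3):  <3:cand t1 ->
2. deliver 3→4:  <4:foll t1 ->
3. deliver 4→3:  nop
4. deliver 3→0:  <0:foll t1 ->
5. deliver 0→3:  <3:lead t1 ->
6. deliver 3→2:  <2:foll t1 ->
7. deliver 2→3:  nop
8. deliver 3→1:  <1:foll t1 ->
9. deliver 1→3:  nop
10. propose(3,'p'):  <3:lead t1 p>
11. deliver 3→4:  <4:foll t1 p>
12. deliver 4→3:  nop
13. deliver 3→1:  <1:foll t1 p>
14. deliver 1→3:  nop
15. deliver 0→1:  nop
16. propose(3,'w'):  <3:lead t1 p,w>
17. deliver 3→2:  <2:foll t1 p>
18. deliver 2→3:  nop
19. deliver 3→1:  <1:foll t1 p,w>
20. deliver 1→3:  nop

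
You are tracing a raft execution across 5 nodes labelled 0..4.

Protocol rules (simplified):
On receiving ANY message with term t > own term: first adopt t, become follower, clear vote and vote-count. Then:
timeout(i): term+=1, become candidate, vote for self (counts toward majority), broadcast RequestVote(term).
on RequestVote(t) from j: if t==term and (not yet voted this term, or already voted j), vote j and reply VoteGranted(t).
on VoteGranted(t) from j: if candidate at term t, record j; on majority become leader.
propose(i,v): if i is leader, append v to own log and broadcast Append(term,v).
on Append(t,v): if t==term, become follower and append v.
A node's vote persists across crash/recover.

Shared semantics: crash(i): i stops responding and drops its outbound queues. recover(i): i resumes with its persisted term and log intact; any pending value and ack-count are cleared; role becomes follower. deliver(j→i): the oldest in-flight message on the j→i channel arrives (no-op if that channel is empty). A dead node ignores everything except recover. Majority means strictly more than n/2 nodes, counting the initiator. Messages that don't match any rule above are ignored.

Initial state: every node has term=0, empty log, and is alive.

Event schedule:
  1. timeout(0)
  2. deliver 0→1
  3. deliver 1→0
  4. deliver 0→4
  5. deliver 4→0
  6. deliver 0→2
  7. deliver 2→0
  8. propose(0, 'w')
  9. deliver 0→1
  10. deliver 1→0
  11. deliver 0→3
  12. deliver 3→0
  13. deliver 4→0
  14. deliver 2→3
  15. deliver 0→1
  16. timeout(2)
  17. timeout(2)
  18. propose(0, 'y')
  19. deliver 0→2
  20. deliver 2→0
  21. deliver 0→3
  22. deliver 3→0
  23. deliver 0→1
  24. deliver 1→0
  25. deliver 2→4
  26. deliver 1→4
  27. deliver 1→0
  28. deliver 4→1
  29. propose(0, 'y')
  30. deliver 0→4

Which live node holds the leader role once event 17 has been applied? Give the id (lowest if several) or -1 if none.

[1] timeout(0) → N0(cand t1 [-])
[2] deliver 0→1 → N1(foll t1 [-])
[3] deliver 1→0 → ∅
[4] deliver 0→4 → N4(foll t1 [-])
[5] deliver 4→0 → N0(lead t1 [-])
[6] deliver 0→2 → N2(foll t1 [-])
[7] deliver 2→0 → ∅
[8] propose(0,'w') → N0(lead t1 [w])
[9] deliver 0→1 → N1(foll t1 [w])
[10] deliver 1→0 → ∅
[11] deliver 0→3 → N3(foll t1 [-])
[12] deliver 3→0 → ∅
[13] deliver 4→0 → ∅
[14] deliver 2→3 → ∅
[15] deliver 0→1 → ∅
[16] timeout(2) → N2(cand t2 [-])
[17] timeout(2) → N2(cand t3 [-])

0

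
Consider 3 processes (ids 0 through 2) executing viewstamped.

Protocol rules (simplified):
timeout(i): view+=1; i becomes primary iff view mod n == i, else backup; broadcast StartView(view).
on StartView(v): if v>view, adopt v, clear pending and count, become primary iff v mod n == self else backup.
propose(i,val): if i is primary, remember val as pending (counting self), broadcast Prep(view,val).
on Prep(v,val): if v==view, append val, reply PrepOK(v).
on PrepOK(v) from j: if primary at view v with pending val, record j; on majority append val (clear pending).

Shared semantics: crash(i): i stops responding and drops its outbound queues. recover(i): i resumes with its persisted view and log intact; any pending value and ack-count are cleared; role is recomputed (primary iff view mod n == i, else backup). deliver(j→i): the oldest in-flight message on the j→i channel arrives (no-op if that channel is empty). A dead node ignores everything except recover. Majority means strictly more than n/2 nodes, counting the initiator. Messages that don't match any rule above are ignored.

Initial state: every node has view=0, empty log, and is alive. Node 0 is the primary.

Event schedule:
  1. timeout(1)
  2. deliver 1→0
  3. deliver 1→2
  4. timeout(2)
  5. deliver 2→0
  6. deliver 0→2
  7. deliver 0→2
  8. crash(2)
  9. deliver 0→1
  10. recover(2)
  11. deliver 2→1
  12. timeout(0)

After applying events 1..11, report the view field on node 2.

[1] timeout(1) → N1(prim v1 [-])
[2] deliver 1→0 → N0(back v1 [-])
[3] deliver 1→2 → N2(back v1 [-])
[4] timeout(2) → N2(prim v2 [-])
[5] deliver 2→0 → N0(back v2 [-])
[6] deliver 0→2 → ∅
[7] deliver 0→2 → ∅
[8] crash(2) → N2(✗prim v2 [-])
[9] deliver 0→1 → ∅
[10] recover(2) → N2(prim v2 [-])
[11] deliver 2→1 → ∅

2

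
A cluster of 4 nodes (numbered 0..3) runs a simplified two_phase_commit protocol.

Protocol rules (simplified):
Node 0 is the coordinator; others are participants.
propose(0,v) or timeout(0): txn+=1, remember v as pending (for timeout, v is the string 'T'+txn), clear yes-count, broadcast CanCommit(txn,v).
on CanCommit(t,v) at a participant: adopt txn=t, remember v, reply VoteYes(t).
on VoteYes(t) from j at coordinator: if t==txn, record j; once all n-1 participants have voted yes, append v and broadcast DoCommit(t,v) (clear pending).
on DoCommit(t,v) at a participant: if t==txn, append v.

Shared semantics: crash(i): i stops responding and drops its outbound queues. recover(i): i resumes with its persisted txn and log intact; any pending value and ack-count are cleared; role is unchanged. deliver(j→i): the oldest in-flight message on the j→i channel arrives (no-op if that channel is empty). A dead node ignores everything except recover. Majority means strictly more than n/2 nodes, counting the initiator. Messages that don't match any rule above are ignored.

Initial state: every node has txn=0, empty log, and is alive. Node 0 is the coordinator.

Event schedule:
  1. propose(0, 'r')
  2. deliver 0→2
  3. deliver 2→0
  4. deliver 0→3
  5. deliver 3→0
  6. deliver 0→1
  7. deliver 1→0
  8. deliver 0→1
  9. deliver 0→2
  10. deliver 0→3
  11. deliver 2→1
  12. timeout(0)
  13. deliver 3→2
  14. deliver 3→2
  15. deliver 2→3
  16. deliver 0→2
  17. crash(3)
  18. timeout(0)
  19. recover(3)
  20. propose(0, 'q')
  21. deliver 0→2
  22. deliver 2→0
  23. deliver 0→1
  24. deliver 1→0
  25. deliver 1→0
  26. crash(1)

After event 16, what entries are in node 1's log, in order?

after 1 — propose(0,'r'): n0:coor/t1/[-]
after 2 — deliver 0→2: n2:part/t1/[-]
after 3 — deliver 2→0: ·
after 4 — deliver 0→3: n3:part/t1/[-]
after 5 — deliver 3→0: ·
after 6 — deliver 0→1: n1:part/t1/[-]
after 7 — deliver 1→0: n0:coor/t1/[r]
after 8 — deliver 0→1: n1:part/t1/[r]
after 9 — deliver 0→2: n2:part/t1/[r]
after 10 — deliver 0→3: n3:part/t1/[r]
after 11 — deliver 2→1: ·
after 12 — timeout(0): n0:coor/t2/[r]
after 13 — deliver 3→2: ·
after 14 — deliver 3→2: ·
after 15 — deliver 2→3: ·
after 16 — deliver 0→2: n2:part/t2/[r]

r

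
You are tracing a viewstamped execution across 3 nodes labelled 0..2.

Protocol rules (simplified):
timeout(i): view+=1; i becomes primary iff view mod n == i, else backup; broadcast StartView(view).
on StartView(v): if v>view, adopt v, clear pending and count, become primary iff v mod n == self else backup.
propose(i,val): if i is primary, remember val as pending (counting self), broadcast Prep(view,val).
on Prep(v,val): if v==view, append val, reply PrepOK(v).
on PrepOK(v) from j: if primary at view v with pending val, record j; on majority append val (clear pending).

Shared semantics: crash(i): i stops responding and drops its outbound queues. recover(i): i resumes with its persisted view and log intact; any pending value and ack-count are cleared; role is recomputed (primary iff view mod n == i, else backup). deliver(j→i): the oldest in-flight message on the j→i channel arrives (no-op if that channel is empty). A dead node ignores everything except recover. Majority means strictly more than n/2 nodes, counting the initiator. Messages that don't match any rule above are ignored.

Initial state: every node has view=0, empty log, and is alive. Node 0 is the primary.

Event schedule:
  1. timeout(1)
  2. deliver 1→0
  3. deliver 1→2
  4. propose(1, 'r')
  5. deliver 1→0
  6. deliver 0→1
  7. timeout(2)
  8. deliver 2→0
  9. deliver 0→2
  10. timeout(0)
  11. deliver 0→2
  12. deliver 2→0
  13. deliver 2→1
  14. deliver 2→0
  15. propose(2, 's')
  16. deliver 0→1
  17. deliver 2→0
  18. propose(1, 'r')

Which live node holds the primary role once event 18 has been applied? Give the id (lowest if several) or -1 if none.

0

1. timeout(1):  <1:prim v1 ->
2. deliver 1→0:  <0:back v1 ->
3. deliver 1→2:  <2:back v1 ->
4. propose(1,'r'):  nop
5. deliver 1→0:  <0:back v1 r>
6. deliver 0→1:  <1:prim v1 r>
7. timeout(2):  <2:prim v2 ->
8. deliver 2→0:  <0:back v2 r>
9. deliver 0→2:  nop
10. timeout(0):  <0:prim v3 r>
11. deliver 0→2:  <2:back v3 ->
12. deliver 2→0:  nop
13. deliver 2→1:  <1:back v2 r>
14. deliver 2→0:  nop
15. propose(2,'s'):  nop
16. deliver 0→1:  <1:back v3 r>
17. deliver 2→0:  nop
18. propose(1,'r'):  nop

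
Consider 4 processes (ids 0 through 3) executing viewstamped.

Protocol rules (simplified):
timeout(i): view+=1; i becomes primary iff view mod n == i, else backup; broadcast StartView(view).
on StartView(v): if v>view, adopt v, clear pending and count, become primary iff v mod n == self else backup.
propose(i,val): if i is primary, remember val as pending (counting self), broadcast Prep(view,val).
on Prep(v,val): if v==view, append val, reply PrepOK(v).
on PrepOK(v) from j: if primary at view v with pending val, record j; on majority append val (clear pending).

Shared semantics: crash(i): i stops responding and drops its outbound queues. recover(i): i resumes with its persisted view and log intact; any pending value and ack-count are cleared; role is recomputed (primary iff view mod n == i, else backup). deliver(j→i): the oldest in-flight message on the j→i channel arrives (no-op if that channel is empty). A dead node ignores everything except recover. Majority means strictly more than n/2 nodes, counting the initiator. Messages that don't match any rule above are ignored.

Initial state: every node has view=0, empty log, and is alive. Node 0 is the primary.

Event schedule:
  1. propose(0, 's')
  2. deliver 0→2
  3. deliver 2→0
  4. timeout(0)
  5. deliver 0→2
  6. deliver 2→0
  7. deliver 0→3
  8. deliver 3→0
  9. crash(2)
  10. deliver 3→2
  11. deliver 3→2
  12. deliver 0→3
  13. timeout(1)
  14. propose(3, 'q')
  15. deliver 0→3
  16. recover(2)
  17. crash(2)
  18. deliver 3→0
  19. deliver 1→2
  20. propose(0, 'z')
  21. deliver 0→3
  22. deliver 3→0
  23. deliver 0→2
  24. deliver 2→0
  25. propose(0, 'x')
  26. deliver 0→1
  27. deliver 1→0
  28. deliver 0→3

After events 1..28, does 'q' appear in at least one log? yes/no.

1. propose(0,'s'):  nop
2. deliver 0→2:  <2:back v0 s>
3. deliver 2→0:  nop
4. timeout(0):  <0:back v1 ->
5. deliver 0→2:  <2:back v1 s>
6. deliver 2→0:  nop
7. deliver 0→3:  <3:back v0 s>
8. deliver 3→0:  nop
9. crash(2):  <2:✗back v1 s>
10. deliver 3→2:  nop
11. deliver 3→2:  nop
12. deliver 0→3:  <3:back v1 s>
13. timeout(1):  <1:prim v1 ->
14. propose(3,'q'):  nop
15. deliver 0→3:  nop
16. recover(2):  <2:back v1 s>
17. crash(2):  <2:✗back v1 s>
18. deliver 3→0:  nop
19. deliver 1→2:  nop
20. propose(0,'z'):  nop
21. deliver 0→3:  nop
22. deliver 3→0:  nop
23. deliver 0→2:  nop
24. deliver 2→0:  nop
25. propose(0,'x'):  nop
26. deliver 0→1:  nop
27. deliver 1→0:  nop
28. deliver 0→3:  nop

no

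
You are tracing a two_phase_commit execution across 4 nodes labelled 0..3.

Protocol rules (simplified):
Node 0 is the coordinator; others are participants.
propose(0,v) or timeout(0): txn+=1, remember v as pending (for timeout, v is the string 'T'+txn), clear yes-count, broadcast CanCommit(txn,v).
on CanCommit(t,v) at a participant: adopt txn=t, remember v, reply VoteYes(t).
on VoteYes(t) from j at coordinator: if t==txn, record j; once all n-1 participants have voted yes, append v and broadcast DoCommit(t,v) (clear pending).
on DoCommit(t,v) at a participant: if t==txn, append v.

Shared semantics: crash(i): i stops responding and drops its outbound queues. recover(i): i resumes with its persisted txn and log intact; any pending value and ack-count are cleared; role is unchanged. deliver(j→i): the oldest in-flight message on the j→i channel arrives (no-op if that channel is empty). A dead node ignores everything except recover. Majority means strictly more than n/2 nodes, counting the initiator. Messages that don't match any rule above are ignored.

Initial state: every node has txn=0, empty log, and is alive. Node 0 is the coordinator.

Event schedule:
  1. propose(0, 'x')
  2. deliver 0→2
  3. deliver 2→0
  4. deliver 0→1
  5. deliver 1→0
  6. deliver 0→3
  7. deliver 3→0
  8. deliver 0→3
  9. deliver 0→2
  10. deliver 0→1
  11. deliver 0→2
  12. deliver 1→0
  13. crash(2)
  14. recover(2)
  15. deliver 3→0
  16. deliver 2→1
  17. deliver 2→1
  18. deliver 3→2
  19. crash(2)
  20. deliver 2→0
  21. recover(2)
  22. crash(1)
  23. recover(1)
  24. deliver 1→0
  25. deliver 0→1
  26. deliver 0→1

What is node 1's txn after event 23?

1

after 1 — propose(0,'x'): n0:coor/t1/[-]
after 2 — deliver 0→2: n2:part/t1/[-]
after 3 — deliver 2→0: ·
after 4 — deliver 0→1: n1:part/t1/[-]
after 5 — deliver 1→0: ·
after 6 — deliver 0→3: n3:part/t1/[-]
after 7 — deliver 3→0: n0:coor/t1/[x]
after 8 — deliver 0→3: n3:part/t1/[x]
after 9 — deliver 0→2: n2:part/t1/[x]
after 10 — deliver 0→1: n1:part/t1/[x]
after 11 — deliver 0→2: ·
after 12 — deliver 1→0: ·
after 13 — crash(2): n2:✗part/t1/[x]
after 14 — recover(2): n2:part/t1/[x]
after 15 — deliver 3→0: ·
after 16 — deliver 2→1: ·
after 17 — deliver 2→1: ·
after 18 — deliver 3→2: ·
after 19 — crash(2): n2:✗part/t1/[x]
after 20 — deliver 2→0: ·
after 21 — recover(2): n2:part/t1/[x]
after 22 — crash(1): n1:✗part/t1/[x]
after 23 — recover(1): n1:part/t1/[x]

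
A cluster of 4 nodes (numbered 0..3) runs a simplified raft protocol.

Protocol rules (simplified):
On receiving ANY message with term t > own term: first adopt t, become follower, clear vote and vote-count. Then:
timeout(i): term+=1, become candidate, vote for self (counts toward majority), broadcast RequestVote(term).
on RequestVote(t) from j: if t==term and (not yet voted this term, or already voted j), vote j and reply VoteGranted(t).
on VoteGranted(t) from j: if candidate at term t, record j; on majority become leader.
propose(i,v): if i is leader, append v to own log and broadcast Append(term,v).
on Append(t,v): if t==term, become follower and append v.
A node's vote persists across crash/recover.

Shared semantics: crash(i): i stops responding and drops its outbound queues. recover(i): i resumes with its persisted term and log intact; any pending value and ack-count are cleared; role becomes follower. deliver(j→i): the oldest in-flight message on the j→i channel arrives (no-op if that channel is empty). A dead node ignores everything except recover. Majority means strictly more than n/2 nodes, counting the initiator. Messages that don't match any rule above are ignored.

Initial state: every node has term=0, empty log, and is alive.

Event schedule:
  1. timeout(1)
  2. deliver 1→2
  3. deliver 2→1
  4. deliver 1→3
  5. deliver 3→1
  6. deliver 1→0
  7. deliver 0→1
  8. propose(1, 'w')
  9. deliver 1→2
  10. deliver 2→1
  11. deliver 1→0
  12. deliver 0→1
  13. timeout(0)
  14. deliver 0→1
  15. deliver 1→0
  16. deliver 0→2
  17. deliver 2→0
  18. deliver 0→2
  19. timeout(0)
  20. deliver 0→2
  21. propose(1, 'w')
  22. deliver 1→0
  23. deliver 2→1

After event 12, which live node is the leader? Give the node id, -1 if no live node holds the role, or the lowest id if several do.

1

step 1 timeout(1): 1={cand,t=1,log=-}
step 2 deliver 1→2: 2={foll,t=1,log=-}
step 3 deliver 2→1: —
step 4 deliver 1→3: 3={foll,t=1,log=-}
step 5 deliver 3→1: 1={lead,t=1,log=-}
step 6 deliver 1→0: 0={foll,t=1,log=-}
step 7 deliver 0→1: —
step 8 propose(1,'w'): 1={lead,t=1,log=w}
step 9 deliver 1→2: 2={foll,t=1,log=w}
step 10 deliver 2→1: —
step 11 deliver 1→0: 0={foll,t=1,log=w}
step 12 deliver 0→1: —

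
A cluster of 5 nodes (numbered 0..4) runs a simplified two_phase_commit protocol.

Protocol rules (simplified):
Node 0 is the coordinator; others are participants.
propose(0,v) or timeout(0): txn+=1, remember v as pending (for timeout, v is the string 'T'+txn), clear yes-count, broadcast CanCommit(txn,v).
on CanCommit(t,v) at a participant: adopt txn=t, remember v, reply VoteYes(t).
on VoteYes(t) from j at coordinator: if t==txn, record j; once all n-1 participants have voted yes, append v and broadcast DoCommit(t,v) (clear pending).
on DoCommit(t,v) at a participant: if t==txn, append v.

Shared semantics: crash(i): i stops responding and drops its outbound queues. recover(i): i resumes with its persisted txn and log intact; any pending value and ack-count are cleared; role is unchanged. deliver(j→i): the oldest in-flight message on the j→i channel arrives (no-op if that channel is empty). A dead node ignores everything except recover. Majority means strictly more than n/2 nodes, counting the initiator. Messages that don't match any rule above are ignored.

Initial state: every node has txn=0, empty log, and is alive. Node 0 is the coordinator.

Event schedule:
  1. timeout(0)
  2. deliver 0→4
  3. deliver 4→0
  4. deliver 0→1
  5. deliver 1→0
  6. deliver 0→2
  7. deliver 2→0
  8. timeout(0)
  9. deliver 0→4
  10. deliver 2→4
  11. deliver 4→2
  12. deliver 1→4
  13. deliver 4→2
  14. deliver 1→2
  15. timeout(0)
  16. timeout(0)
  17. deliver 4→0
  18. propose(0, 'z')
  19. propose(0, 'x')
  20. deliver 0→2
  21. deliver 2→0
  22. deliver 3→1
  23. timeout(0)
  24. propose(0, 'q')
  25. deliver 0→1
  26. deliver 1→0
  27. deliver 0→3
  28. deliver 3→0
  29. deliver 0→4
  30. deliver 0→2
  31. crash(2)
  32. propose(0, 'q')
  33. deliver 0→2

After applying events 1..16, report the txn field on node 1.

1

e1 timeout(0): 0[coor,t=1,-]
e2 deliver 0→4: 4[part,t=1,-]
e3 deliver 4→0: ·
e4 deliver 0→1: 1[part,t=1,-]
e5 deliver 1→0: ·
e6 deliver 0→2: 2[part,t=1,-]
e7 deliver 2→0: ·
e8 timeout(0): 0[coor,t=2,-]
e9 deliver 0→4: 4[part,t=2,-]
e10 deliver 2→4: ·
e11 deliver 4→2: ·
e12 deliver 1→4: ·
e13 deliver 4→2: ·
e14 deliver 1→2: ·
e15 timeout(0): 0[coor,t=3,-]
e16 timeout(0): 0[coor,t=4,-]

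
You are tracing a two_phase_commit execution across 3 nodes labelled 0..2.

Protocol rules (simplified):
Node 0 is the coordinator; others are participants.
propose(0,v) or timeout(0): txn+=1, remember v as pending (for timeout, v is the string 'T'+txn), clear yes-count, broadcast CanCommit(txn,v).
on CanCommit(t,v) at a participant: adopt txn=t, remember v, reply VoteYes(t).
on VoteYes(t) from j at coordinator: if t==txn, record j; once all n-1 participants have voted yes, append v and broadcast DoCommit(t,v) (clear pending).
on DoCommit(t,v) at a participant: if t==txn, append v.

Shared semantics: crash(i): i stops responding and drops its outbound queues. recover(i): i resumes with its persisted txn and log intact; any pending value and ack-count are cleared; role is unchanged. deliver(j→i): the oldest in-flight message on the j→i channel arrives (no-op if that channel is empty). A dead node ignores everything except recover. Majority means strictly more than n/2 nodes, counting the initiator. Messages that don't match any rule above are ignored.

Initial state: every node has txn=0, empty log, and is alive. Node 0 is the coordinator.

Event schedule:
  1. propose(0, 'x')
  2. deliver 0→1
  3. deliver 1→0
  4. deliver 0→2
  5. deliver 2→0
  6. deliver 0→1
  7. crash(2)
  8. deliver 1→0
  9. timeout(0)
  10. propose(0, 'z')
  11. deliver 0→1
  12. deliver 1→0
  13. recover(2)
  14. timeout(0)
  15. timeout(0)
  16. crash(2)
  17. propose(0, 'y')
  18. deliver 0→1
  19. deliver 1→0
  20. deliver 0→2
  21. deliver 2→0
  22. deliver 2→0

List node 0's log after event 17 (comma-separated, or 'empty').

x

[1] propose(0,'x') → N0(coor t1 [-])
[2] deliver 0→1 → N1(part t1 [-])
[3] deliver 1→0 → ∅
[4] deliver 0→2 → N2(part t1 [-])
[5] deliver 2→0 → N0(coor t1 [x])
[6] deliver 0→1 → N1(part t1 [x])
[7] crash(2) → N2(✗part t1 [-])
[8] deliver 1→0 → ∅
[9] timeout(0) → N0(coor t2 [x])
[10] propose(0,'z') → N0(coor t3 [x])
[11] deliver 0→1 → N1(part t2 [x])
[12] deliver 1→0 → ∅
[13] recover(2) → N2(part t1 [-])
[14] timeout(0) → N0(coor t4 [x])
[15] timeout(0) → N0(coor t5 [x])
[16] crash(2) → N2(✗part t1 [-])
[17] propose(0,'y') → N0(coor t6 [x])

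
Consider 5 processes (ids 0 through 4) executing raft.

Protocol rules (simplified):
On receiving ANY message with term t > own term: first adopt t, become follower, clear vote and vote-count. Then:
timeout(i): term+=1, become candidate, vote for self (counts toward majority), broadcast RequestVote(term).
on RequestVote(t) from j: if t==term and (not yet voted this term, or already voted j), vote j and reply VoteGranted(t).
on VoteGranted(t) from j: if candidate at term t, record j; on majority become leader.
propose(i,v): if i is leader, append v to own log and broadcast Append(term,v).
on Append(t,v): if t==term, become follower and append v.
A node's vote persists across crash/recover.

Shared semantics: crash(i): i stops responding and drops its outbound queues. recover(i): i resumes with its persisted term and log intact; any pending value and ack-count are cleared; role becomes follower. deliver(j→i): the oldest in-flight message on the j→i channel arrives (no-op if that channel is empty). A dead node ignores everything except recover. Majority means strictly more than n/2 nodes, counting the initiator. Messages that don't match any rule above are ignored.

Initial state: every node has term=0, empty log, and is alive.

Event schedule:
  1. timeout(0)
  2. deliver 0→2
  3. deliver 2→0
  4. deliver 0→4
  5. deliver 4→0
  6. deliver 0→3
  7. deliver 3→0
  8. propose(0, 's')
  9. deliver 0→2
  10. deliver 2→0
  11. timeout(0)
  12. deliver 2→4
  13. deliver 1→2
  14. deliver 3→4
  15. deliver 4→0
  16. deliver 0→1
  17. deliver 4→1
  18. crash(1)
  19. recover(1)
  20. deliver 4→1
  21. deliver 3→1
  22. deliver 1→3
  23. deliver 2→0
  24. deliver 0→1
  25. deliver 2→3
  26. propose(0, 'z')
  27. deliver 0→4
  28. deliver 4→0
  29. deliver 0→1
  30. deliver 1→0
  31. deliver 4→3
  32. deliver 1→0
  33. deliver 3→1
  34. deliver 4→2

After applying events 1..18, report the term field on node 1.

1. timeout(0):  <0:cand t1 ->
2. deliver 0→2:  <2:foll t1 ->
3. deliver 2→0:  nop
4. deliver 0→4:  <4:foll t1 ->
5. deliver 4→0:  <0:lead t1 ->
6. deliver 0→3:  <3:foll t1 ->
7. deliver 3→0:  nop
8. propose(0,'s'):  <0:lead t1 s>
9. deliver 0→2:  <2:foll t1 s>
10. deliver 2→0:  nop
11. timeout(0):  <0:cand t2 s>
12. deliver 2→4:  nop
13. deliver 1→2:  nop
14. deliver 3→4:  nop
15. deliver 4→0:  nop
16. deliver 0→1:  <1:foll t1 ->
17. deliver 4→1:  nop
18. crash(1):  <1:✗foll t1 ->

1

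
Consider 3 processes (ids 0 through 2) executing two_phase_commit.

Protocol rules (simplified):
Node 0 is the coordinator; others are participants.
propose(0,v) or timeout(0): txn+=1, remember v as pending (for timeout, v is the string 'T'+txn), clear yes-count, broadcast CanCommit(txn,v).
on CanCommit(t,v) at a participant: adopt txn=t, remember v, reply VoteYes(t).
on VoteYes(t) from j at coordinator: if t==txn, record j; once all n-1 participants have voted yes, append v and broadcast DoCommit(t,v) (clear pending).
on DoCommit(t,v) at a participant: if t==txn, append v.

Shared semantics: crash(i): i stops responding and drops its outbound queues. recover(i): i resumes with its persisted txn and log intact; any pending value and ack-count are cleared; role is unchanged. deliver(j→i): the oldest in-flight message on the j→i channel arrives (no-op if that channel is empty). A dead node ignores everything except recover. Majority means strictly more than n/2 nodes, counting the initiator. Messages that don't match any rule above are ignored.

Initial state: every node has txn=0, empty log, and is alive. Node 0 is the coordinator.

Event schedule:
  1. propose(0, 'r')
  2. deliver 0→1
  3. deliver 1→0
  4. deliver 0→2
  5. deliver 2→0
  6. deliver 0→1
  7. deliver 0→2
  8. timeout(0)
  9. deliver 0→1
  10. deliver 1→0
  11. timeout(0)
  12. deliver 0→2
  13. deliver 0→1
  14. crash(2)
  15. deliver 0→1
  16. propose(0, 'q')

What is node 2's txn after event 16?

2

1. propose(0,'r'):  <0:coor t1 ->
2. deliver 0→1:  <1:part t1 ->
3. deliver 1→0:  nop
4. deliver 0→2:  <2:part t1 ->
5. deliver 2→0:  <0:coor t1 r>
6. deliver 0→1:  <1:part t1 r>
7. deliver 0→2:  <2:part t1 r>
8. timeout(0):  <0:coor t2 r>
9. deliver 0→1:  <1:part t2 r>
10. deliver 1→0:  nop
11. timeout(0):  <0:coor t3 r>
12. deliver 0→2:  <2:part t2 r>
13. deliver 0→1:  <1:part t3 r>
14. crash(2):  <2:✗part t2 r>
15. deliver 0→1:  nop
16. propose(0,'q'):  <0:coor t4 r>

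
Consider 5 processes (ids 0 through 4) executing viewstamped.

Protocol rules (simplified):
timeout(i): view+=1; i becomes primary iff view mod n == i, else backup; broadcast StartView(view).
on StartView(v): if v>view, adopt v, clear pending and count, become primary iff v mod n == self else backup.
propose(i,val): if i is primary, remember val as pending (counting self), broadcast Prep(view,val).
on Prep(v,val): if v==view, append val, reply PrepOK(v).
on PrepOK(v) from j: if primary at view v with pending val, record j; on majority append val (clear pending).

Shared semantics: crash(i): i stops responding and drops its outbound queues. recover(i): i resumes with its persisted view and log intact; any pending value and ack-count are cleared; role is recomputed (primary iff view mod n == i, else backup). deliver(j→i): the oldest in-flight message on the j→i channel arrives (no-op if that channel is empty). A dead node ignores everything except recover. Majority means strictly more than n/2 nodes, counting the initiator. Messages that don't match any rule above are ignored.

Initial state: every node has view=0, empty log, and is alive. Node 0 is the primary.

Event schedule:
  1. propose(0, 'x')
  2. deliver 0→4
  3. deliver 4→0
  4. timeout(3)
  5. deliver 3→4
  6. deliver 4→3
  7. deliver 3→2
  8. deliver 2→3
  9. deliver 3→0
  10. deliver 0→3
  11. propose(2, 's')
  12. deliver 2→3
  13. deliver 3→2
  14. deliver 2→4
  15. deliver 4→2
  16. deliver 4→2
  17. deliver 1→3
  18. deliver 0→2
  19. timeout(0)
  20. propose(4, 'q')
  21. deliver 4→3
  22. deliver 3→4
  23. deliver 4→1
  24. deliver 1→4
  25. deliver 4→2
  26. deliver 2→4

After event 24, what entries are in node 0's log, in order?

empty

e1 propose(0,'x'): ·
e2 deliver 0→4: 4[back,v=0,x]
e3 deliver 4→0: ·
e4 timeout(3): 3[back,v=1,-]
e5 deliver 3→4: 4[back,v=1,x]
e6 deliver 4→3: ·
e7 deliver 3→2: 2[back,v=1,-]
e8 deliver 2→3: ·
e9 deliver 3→0: 0[back,v=1,-]
e10 deliver 0→3: ·
e11 propose(2,'s'): ·
e12 deliver 2→3: ·
e13 deliver 3→2: ·
e14 deliver 2→4: ·
e15 deliver 4→2: ·
e16 deliver 4→2: ·
e17 deliver 1→3: ·
e18 deliver 0→2: ·
e19 timeout(0): 0[back,v=2,-]
e20 propose(4,'q'): ·
e21 deliver 4→3: ·
e22 deliver 3→4: ·
e23 deliver 4→1: ·
e24 deliver 1→4: ·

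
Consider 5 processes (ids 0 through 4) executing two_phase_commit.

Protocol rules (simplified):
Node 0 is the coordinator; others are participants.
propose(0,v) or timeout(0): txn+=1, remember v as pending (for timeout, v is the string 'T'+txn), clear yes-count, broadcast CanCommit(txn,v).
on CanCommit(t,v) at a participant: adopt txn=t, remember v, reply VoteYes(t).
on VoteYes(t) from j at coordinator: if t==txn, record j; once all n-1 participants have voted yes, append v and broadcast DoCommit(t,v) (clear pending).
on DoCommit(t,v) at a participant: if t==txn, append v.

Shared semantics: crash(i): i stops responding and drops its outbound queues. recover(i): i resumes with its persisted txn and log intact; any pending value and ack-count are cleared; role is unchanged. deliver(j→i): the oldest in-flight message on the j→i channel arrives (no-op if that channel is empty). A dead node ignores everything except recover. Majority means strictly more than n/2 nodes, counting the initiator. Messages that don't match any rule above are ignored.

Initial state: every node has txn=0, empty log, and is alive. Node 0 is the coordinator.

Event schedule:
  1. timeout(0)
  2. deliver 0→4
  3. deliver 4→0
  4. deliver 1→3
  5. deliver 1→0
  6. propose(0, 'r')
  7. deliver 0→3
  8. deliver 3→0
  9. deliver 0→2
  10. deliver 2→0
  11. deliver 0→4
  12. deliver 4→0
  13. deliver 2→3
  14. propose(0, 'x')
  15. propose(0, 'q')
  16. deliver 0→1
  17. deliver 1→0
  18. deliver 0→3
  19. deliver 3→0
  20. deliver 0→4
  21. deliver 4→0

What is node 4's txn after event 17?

step 1 timeout(0): 0={coor,t=1,log=-}
step 2 deliver 0→4: 4={part,t=1,log=-}
step 3 deliver 4→0: —
step 4 deliver 1→3: —
step 5 deliver 1→0: —
step 6 propose(0,'r'): 0={coor,t=2,log=-}
step 7 deliver 0→3: 3={part,t=1,log=-}
step 8 deliver 3→0: —
step 9 deliver 0→2: 2={part,t=1,log=-}
step 10 deliver 2→0: —
step 11 deliver 0→4: 4={part,t=2,log=-}
step 12 deliver 4→0: —
step 13 deliver 2→3: —
step 14 propose(0,'x'): 0={coor,t=3,log=-}
step 15 propose(0,'q'): 0={coor,t=4,log=-}
step 16 deliver 0→1: 1={part,t=1,log=-}
step 17 deliver 1→0: —

2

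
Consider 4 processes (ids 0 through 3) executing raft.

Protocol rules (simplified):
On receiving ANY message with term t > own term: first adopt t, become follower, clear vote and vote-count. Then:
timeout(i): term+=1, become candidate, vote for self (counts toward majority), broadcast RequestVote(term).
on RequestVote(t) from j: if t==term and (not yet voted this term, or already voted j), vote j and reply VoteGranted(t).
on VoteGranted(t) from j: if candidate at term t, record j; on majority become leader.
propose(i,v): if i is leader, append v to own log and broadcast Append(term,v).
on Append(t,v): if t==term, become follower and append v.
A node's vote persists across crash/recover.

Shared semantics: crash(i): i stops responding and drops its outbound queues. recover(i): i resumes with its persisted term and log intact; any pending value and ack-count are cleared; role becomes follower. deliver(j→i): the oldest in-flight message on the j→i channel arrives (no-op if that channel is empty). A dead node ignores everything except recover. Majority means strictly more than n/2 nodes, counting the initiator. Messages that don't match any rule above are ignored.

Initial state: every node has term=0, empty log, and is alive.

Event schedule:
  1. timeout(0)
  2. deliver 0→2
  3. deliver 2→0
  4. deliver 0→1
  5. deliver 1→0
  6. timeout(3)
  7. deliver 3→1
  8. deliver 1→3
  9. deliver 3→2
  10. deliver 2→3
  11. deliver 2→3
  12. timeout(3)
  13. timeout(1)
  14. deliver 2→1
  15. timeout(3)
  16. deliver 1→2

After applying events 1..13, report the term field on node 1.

2

[1] timeout(0) → N0(cand t1 [-])
[2] deliver 0→2 → N2(foll t1 [-])
[3] deliver 2→0 → ∅
[4] deliver 0→1 → N1(foll t1 [-])
[5] deliver 1→0 → N0(lead t1 [-])
[6] timeout(3) → N3(cand t1 [-])
[7] deliver 3→1 → ∅
[8] deliver 1→3 → ∅
[9] deliver 3→2 → ∅
[10] deliver 2→3 → ∅
[11] deliver 2→3 → ∅
[12] timeout(3) → N3(cand t2 [-])
[13] timeout(1) → N1(cand t2 [-])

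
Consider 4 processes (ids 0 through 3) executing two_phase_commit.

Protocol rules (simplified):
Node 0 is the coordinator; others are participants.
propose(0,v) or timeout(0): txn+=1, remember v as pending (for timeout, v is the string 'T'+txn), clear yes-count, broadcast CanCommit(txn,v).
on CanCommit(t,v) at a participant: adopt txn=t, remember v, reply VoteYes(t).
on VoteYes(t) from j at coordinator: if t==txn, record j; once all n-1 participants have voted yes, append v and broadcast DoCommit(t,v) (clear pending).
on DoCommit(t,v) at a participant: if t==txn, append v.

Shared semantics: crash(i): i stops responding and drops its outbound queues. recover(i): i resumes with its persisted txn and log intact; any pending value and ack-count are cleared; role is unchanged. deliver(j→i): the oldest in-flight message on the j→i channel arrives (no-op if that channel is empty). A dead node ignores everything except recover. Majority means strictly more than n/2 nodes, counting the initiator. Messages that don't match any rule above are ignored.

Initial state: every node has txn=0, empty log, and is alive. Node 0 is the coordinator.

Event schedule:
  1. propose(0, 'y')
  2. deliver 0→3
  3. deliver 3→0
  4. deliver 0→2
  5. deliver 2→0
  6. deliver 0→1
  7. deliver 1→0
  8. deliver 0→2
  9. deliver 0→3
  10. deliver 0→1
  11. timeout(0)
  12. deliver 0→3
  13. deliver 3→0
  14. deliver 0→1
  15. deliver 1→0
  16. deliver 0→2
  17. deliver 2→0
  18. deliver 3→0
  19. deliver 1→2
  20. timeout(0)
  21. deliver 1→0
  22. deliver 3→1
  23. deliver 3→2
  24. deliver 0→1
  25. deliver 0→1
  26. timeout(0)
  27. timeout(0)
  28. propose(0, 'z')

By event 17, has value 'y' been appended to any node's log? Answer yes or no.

e1 propose(0,'y'): 0[coor,t=1,-]
e2 deliver 0→3: 3[part,t=1,-]
e3 deliver 3→0: ·
e4 deliver 0→2: 2[part,t=1,-]
e5 deliver 2→0: ·
e6 deliver 0→1: 1[part,t=1,-]
e7 deliver 1→0: 0[coor,t=1,y]
e8 deliver 0→2: 2[part,t=1,y]
e9 deliver 0→3: 3[part,t=1,y]
e10 deliver 0→1: 1[part,t=1,y]
e11 timeout(0): 0[coor,t=2,y]
e12 deliver 0→3: 3[part,t=2,y]
e13 deliver 3→0: ·
e14 deliver 0→1: 1[part,t=2,y]
e15 deliver 1→0: ·
e16 deliver 0→2: 2[part,t=2,y]
e17 deliver 2→0: 0[coor,t=2,y,T2]

yes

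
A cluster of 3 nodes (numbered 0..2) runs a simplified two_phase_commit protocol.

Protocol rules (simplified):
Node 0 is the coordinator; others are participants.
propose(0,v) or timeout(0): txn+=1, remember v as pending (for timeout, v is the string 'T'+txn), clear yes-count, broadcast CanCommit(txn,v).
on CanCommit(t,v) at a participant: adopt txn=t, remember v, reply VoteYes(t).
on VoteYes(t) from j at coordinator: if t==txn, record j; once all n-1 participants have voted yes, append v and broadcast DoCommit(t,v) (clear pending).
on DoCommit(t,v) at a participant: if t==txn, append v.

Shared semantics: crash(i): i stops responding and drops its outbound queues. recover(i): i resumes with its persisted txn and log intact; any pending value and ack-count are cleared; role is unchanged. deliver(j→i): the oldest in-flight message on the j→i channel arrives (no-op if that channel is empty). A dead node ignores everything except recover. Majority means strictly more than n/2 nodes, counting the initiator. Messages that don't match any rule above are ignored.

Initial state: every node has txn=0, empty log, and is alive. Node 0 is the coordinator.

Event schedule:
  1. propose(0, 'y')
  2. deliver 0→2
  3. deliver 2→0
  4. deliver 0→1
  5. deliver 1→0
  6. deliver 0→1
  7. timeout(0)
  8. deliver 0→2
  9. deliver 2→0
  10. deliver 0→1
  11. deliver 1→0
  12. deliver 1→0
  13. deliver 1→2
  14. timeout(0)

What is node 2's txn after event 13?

after 1 — propose(0,'y'): n0:coor/t1/[-]
after 2 — deliver 0→2: n2:part/t1/[-]
after 3 — deliver 2→0: ·
after 4 — deliver 0→1: n1:part/t1/[-]
after 5 — deliver 1→0: n0:coor/t1/[y]
after 6 — deliver 0→1: n1:part/t1/[y]
after 7 — timeout(0): n0:coor/t2/[y]
after 8 — deliver 0→2: n2:part/t1/[y]
after 9 — deliver 2→0: ·
after 10 — deliver 0→1: n1:part/t2/[y]
after 11 — deliver 1→0: ·
after 12 — deliver 1→0: ·
after 13 — deliver 1→2: ·

1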